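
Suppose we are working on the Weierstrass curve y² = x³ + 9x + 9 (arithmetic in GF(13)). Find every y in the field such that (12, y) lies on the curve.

x³ + 9x + 9 = 1845 ≡ 12 (mod 13).
Square roots of 12 mod 13: 5 and 8 (since 5² = 25 ≡ 12).

5, 8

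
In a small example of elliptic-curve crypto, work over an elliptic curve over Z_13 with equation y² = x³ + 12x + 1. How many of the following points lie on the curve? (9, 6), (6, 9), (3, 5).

(9, 6): 6² ≡ 10, rhs ≡ 6 → off.
(6, 9): 9² ≡ 3, rhs ≡ 3 → on.
(3, 5): 5² ≡ 12, rhs ≡ 12 → on.

2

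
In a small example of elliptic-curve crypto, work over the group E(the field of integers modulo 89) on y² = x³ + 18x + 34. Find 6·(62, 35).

(5, 58)

Write G = (62, 35).
Repeated addition: build up to 6G.
2G: tangent at (62, 35): λ = (3·62² + 18)/(2·35) ≡ 69/70. 70⁻¹ ≡ 14 (mod 89), so λ ≡ 69·14 ≡ 76.
  x = λ² - 62 - 62 = 5776 - 124 ≡ 45; y = λ·(62 - 45) - 35 ≡ 11. → (45, 11)
3G: (45, 11) + (62, 35). λ = (35 - 11)/(62 - 45) ≡ 24/17 mod 89. 17⁻¹ ≡ 21 (mod 89) since 17·21 = 357 ≡ 1, so λ ≡ 59.
  x = λ² - 45 - 62 = 3481 - 107 ≡ 81; y = λ·(45 - 81) - 11 ≡ 1. → (81, 1)
4G: (81, 1) + (62, 35). λ = (35 - 1)/(62 - 81) ≡ 34/70 mod 89. 70⁻¹ ≡ 14 (mod 89) since 70·14 = 980 ≡ 1, so λ ≡ 31.
  x = λ² - 81 - 62 = 961 - 143 ≡ 17; y = λ·(81 - 17) - 1 ≡ 25. → (17, 25)
5G: (17, 25) + (62, 35). λ = (35 - 25)/(62 - 17) ≡ 10/45 mod 89. 45⁻¹ ≡ 2 (mod 89), so λ ≡ 20.
  x = λ² - 17 - 62 = 400 - 79 ≡ 54; y = λ·(17 - 54) - 25 ≡ 36. → (54, 36)
6G: (54, 36) + (62, 35). λ = (35 - 36)/(62 - 54) ≡ 88/8 mod 89. 8⁻¹ ≡ 78 (mod 89), so λ ≡ 11.
  x = λ² - 54 - 62 = 121 - 116 ≡ 5; y = λ·(54 - 5) - 36 ≡ 58. → (5, 58)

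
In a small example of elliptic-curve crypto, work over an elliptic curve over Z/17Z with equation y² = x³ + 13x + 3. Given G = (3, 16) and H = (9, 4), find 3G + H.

First 3G:
Repeated addition: build up to 3G.
2G: tangent at (3, 16): λ = (3·3² + 13)/(2·16) ≡ 6/15. 15⁻¹ ≡ 8 (mod 17) since 15·8 = 120 ≡ 1, so λ ≡ 6·8 ≡ 14.
  x = λ² - 3 - 3 = 196 - 6 ≡ 3; y = λ·(3 - 3) - 16 ≡ 1. → (3, 1)
3G: (3, 1) + (3, 16): same x and y₁ ≡ -y₂, so the sum is O.
3G = O.
Finally 3G + H:
O + (9, 4) = (9, 4) (identity).

(9, 4)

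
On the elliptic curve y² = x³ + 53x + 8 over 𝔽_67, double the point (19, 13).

(64, 36)

tangent at (19, 13): λ = (3·19² + 53)/(2·13) ≡ 64/26. 26⁻¹ ≡ 49 (mod 67), so λ ≡ 64·49 ≡ 54.
  x = λ² - 19 - 19 = 2916 - 38 ≡ 64; y = λ·(19 - 64) - 13 ≡ 36. → (64, 36)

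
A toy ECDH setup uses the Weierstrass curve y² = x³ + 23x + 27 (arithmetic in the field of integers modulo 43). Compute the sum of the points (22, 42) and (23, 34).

(19, 20)

(22, 42) + (23, 34). λ = (34 - 42)/(23 - 22) ≡ 35/1 mod 43. 1⁻¹ ≡ 1 (mod 43), so λ ≡ 35.
  x = λ² - 22 - 23 = 1225 - 45 ≡ 19; y = λ·(22 - 19) - 42 ≡ 20. → (19, 20)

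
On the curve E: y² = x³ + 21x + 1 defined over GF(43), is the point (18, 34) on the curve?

y² = 34² ≡ 38; x³ + 21x + 1 = 6211 ≡ 19 (mod 43). 38 ≠ 19.

no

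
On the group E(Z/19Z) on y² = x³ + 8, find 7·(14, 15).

Write Q = (14, 15).
Double-and-add on 7 = (111)₂. Start with Q = (14, 15) for the leading 1-bit.
double: tangent at (14, 15): λ = (3·14² + 0)/(2·15) ≡ 18/11. 11⁻¹ ≡ 7 (mod 19), so λ ≡ 18·7 ≡ 12.
  x = λ² - 14 - 14 = 144 - 28 ≡ 2; y = λ·(14 - 2) - 15 ≡ 15. → (2, 15)
add Q: (2, 15) + (14, 15). λ = (15 - 15)/(14 - 2) ≡ 0/12 mod 19. 12⁻¹ ≡ 8 (mod 19), so λ ≡ 0.
  x = λ² - 2 - 14 = 0 - 16 ≡ 3; y = λ·(2 - 3) - 15 ≡ 4. → (3, 4)
double: tangent at (3, 4): λ = (3·3² + 0)/(2·4) ≡ 8/8. 8⁻¹ ≡ 12 (mod 19) since 8·12 = 96 ≡ 1, so λ ≡ 8·12 ≡ 1.
  x = λ² - 3 - 3 = 1 - 6 ≡ 14; y = λ·(3 - 14) - 4 ≡ 4. → (14, 4)
add Q: (14, 4) + (14, 15): same x and y₁ ≡ -y₂, so the sum is the point at infinity.

O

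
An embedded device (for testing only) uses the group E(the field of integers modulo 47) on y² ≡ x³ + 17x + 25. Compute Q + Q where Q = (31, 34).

tangent at (31, 34): λ = (3·31² + 17)/(2·34) ≡ 33/21. 21⁻¹ ≡ 9 (mod 47), so λ ≡ 33·9 ≡ 15.
  x = λ² - 31 - 31 = 225 - 62 ≡ 22; y = λ·(31 - 22) - 34 ≡ 7. → (22, 7)

(22, 7)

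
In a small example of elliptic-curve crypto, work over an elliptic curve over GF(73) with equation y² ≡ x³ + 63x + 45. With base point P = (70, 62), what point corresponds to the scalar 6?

(66, 8)

Double-and-add on 6 = (110)₂. Start with P = (70, 62) for the leading 1-bit.
double: tangent at (70, 62): λ = (3·70² + 63)/(2·62) ≡ 17/51. 51⁻¹ ≡ 63 (mod 73) since 51·63 = 3213 ≡ 1, so λ ≡ 17·63 ≡ 49.
  x = λ² - 70 - 70 = 2401 - 140 ≡ 71; y = λ·(70 - 71) - 62 ≡ 35. → (71, 35)
add P: (71, 35) + (70, 62). λ = (62 - 35)/(70 - 71) ≡ 27/72 mod 73. 72⁻¹ ≡ 72 (mod 73), so λ ≡ 46.
  x = λ² - 71 - 70 = 2116 - 141 ≡ 4; y = λ·(71 - 4) - 35 ≡ 54. → (4, 54)
double: tangent at (4, 54): λ = (3·4² + 63)/(2·54) ≡ 38/35. 35⁻¹ ≡ 48 (mod 73), so λ ≡ 38·48 ≡ 72.
  x = λ² - 4 - 4 = 5184 - 8 ≡ 66; y = λ·(4 - 66) - 54 ≡ 8. → (66, 8)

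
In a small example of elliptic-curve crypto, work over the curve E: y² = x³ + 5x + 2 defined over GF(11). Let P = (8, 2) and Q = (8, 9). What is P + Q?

The two points share x = 8 and their y-coordinates satisfy 2 + 9 ≡ 0 (mod 11), so they are inverses. Their sum is the point at infinity.

O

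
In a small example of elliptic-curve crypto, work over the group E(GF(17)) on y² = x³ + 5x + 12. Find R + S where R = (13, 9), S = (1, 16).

(13, 9) + (1, 16). λ = (16 - 9)/(1 - 13) ≡ 7/5 mod 17. 5⁻¹ ≡ 7 (mod 17), so λ ≡ 15.
  x = λ² - 13 - 1 = 225 - 14 ≡ 7; y = λ·(13 - 7) - 9 ≡ 13. → (7, 13)

(7, 13)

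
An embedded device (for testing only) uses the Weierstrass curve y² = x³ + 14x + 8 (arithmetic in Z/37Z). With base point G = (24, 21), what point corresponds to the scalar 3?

Repeated addition: build up to 3G.
2G: tangent at (24, 21): λ = (3·24² + 14)/(2·21) ≡ 3/5. 5⁻¹ ≡ 15 (mod 37), so λ ≡ 3·15 ≡ 8.
  x = λ² - 24 - 24 = 64 - 48 ≡ 16; y = λ·(24 - 16) - 21 ≡ 6. → (16, 6)
3G: (16, 6) + (24, 21). λ = (21 - 6)/(24 - 16) ≡ 15/8 mod 37. 8⁻¹ ≡ 14 (mod 37) since 8·14 = 112 ≡ 1, so λ ≡ 25.
  x = λ² - 16 - 24 = 625 - 40 ≡ 30; y = λ·(16 - 30) - 6 ≡ 14. → (30, 14)

(30, 14)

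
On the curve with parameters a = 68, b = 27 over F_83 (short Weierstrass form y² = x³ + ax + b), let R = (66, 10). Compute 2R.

(46, 12)

tangent at (66, 10): λ = (3·66² + 68)/(2·10) ≡ 22/20. 20⁻¹ ≡ 54 (mod 83), so λ ≡ 22·54 ≡ 26.
  x = λ² - 66 - 66 = 676 - 132 ≡ 46; y = λ·(66 - 46) - 10 ≡ 12. → (46, 12)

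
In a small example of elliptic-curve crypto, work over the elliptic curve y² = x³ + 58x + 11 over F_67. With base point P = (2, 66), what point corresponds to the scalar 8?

Double-and-add on 8 = (1000)₂. Start with P = (2, 66) for the leading 1-bit.
double: tangent at (2, 66): λ = (3·2² + 58)/(2·66) ≡ 3/65. 65⁻¹ ≡ 33 (mod 67) since 65·33 = 2145 ≡ 1, so λ ≡ 3·33 ≡ 32.
  x = λ² - 2 - 2 = 1024 - 4 ≡ 15; y = λ·(2 - 15) - 66 ≡ 54. → (15, 54)
double: tangent at (15, 54): λ = (3·15² + 58)/(2·54) ≡ 63/41. 41⁻¹ ≡ 18 (mod 67) since 41·18 = 738 ≡ 1, so λ ≡ 63·18 ≡ 62.
  x = λ² - 15 - 15 = 3844 - 30 ≡ 62; y = λ·(15 - 62) - 54 ≡ 47. → (62, 47)
double: tangent at (62, 47): λ = (3·62² + 58)/(2·47) ≡ 66/27. 27⁻¹ ≡ 5 (mod 67) since 27·5 = 135 ≡ 1, so λ ≡ 66·5 ≡ 62.
  x = λ² - 62 - 62 = 3844 - 124 ≡ 35; y = λ·(62 - 35) - 47 ≡ 19. → (35, 19)

(35, 19)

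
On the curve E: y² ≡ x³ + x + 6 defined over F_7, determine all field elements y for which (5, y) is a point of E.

x³ + 1x + 6 = 136 ≡ 3 (mod 7).
3 is a non-residue mod 7; no y exists.

none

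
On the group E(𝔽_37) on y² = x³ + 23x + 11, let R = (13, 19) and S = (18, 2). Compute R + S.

(13, 19) + (18, 2). λ = (2 - 19)/(18 - 13) ≡ 20/5 mod 37. 5⁻¹ ≡ 15 (mod 37), so λ ≡ 4.
  x = λ² - 13 - 18 = 16 - 31 ≡ 22; y = λ·(13 - 22) - 19 ≡ 19. → (22, 19)

(22, 19)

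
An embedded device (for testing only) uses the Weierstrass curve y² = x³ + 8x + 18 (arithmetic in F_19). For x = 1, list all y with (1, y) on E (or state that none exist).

x³ + 8x + 18 = 27 ≡ 8 (mod 19).
8 is a non-residue mod 19; no y exists.

none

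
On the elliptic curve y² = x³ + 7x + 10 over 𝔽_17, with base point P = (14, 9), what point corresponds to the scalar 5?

Repeated addition: build up to 5P.
2P: tangent at (14, 9): λ = (3·14² + 7)/(2·9) ≡ 0/1. 1⁻¹ ≡ 1 (mod 17), so λ ≡ 0·1 ≡ 0.
  x = λ² - 14 - 14 = 0 - 28 ≡ 6; y = λ·(14 - 6) - 9 ≡ 8. → (6, 8)
3P: (6, 8) + (14, 9). λ = (9 - 8)/(14 - 6) ≡ 1/8 mod 17. 8⁻¹ ≡ 15 (mod 17), so λ ≡ 15.
  x = λ² - 6 - 14 = 225 - 20 ≡ 1; y = λ·(6 - 1) - 8 ≡ 16. → (1, 16)
4P: (1, 16) + (14, 9). λ = (9 - 16)/(14 - 1) ≡ 10/13 mod 17. 13⁻¹ ≡ 4 (mod 17), so λ ≡ 6.
  x = λ² - 1 - 14 = 36 - 15 ≡ 4; y = λ·(1 - 4) - 16 ≡ 0. → (4, 0)
5P: (4, 0) + (14, 9). λ = (9 - 0)/(14 - 4) ≡ 9/10 mod 17. 10⁻¹ ≡ 12 (mod 17), so λ ≡ 6.
  x = λ² - 4 - 14 = 36 - 18 ≡ 1; y = λ·(4 - 1) - 0 ≡ 1. → (1, 1)

(1, 1)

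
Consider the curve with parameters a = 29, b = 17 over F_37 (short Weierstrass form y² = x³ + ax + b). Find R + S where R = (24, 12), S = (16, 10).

(24, 12) + (16, 10). λ = (10 - 12)/(16 - 24) ≡ 35/29 mod 37. 29⁻¹ ≡ 23 (mod 37), so λ ≡ 28.
  x = λ² - 24 - 16 = 784 - 40 ≡ 4; y = λ·(24 - 4) - 12 ≡ 30. → (4, 30)

(4, 30)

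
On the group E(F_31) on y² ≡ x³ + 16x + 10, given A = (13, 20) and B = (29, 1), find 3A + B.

(17, 24)

First 3A:
Repeated addition: build up to 3A.
2A: tangent at (13, 20): λ = (3·13² + 16)/(2·20) ≡ 27/9. 9⁻¹ ≡ 7 (mod 31), so λ ≡ 27·7 ≡ 3.
  x = λ² - 13 - 13 = 9 - 26 ≡ 14; y = λ·(13 - 14) - 20 ≡ 8. → (14, 8)
3A: (14, 8) + (13, 20). λ = (20 - 8)/(13 - 14) ≡ 12/30 mod 31. 30⁻¹ ≡ 30 (mod 31) since 30·30 = 900 ≡ 1, so λ ≡ 19.
  x = λ² - 14 - 13 = 361 - 27 ≡ 24; y = λ·(14 - 24) - 8 ≡ 19. → (24, 19)
3A = (24, 19).
Finally 3A + B:
(24, 19) + (29, 1). λ = (1 - 19)/(29 - 24) ≡ 13/5 mod 31. 5⁻¹ ≡ 25 (mod 31), so λ ≡ 15.
  x = λ² - 24 - 29 = 225 - 53 ≡ 17; y = λ·(24 - 17) - 19 ≡ 24. → (17, 24)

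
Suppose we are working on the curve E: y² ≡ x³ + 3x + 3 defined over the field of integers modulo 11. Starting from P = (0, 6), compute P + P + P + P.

O

Repeated addition: build up to 4P.
2P: tangent at (0, 6): λ = (3·0² + 3)/(2·6) ≡ 3/1. 1⁻¹ ≡ 1 (mod 11), so λ ≡ 3·1 ≡ 3.
  x = λ² - 0 - 0 = 9 - 0 ≡ 9; y = λ·(0 - 9) - 6 ≡ 0. → (9, 0)
3P: (9, 0) + (0, 6). λ = (6 - 0)/(0 - 9) ≡ 6/2 mod 11. 2⁻¹ ≡ 6 (mod 11), so λ ≡ 3.
  x = λ² - 9 - 0 = 9 - 9 ≡ 0; y = λ·(9 - 0) - 0 ≡ 5. → (0, 5)
4P: (0, 5) + (0, 6): same x and y₁ ≡ -y₂, so the sum is O.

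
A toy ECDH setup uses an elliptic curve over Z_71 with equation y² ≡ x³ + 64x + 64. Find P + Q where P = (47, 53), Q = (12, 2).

(47, 53) + (12, 2). λ = (2 - 53)/(12 - 47) ≡ 20/36 mod 71. 36⁻¹ ≡ 2 (mod 71) since 36·2 = 72 ≡ 1, so λ ≡ 40.
  x = λ² - 47 - 12 = 1600 - 59 ≡ 50; y = λ·(47 - 50) - 53 ≡ 40. → (50, 40)

(50, 40)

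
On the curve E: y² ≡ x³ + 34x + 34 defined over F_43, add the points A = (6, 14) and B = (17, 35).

(6, 14) + (17, 35). λ = (35 - 14)/(17 - 6) ≡ 21/11 mod 43. 11⁻¹ ≡ 4 (mod 43) since 11·4 = 44 ≡ 1, so λ ≡ 41.
  x = λ² - 6 - 17 = 1681 - 23 ≡ 24; y = λ·(6 - 24) - 14 ≡ 22. → (24, 22)

(24, 22)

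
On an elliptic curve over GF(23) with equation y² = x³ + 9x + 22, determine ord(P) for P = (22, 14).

9

2P: tangent at (22, 14): λ = (3·22² + 9)/(2·14) ≡ 12/5. 5⁻¹ ≡ 14 (mod 23) since 5·14 = 70 ≡ 1, so λ ≡ 12·14 ≡ 7.
  x = λ² - 22 - 22 = 49 - 44 ≡ 5; y = λ·(22 - 5) - 14 ≡ 13. → (5, 13)
3P: (5, 13) + (22, 14). λ = (14 - 13)/(22 - 5) ≡ 1/17 mod 23. 17⁻¹ ≡ 19 (mod 23) since 17·19 = 323 ≡ 1, so λ ≡ 19.
  x = λ² - 5 - 22 = 361 - 27 ≡ 12; y = λ·(5 - 12) - 13 ≡ 15. → (12, 15)
4P: (12, 15) + (22, 14). λ = (14 - 15)/(22 - 12) ≡ 22/10 mod 23. 10⁻¹ ≡ 7 (mod 23) since 10·7 = 70 ≡ 1, so λ ≡ 16.
  x = λ² - 12 - 22 = 256 - 34 ≡ 15; y = λ·(12 - 15) - 15 ≡ 6. → (15, 6)
5P: (15, 6) + (22, 14). λ = (14 - 6)/(22 - 15) ≡ 8/7 mod 23. 7⁻¹ ≡ 10 (mod 23) since 7·10 = 70 ≡ 1, so λ ≡ 11.
  x = λ² - 15 - 22 = 121 - 37 ≡ 15; y = λ·(15 - 15) - 6 ≡ 17. → (15, 17)
6P: (15, 17) + (22, 14). λ = (14 - 17)/(22 - 15) ≡ 20/7 mod 23. 7⁻¹ ≡ 10 (mod 23) since 7·10 = 70 ≡ 1, so λ ≡ 16.
  x = λ² - 15 - 22 = 256 - 37 ≡ 12; y = λ·(15 - 12) - 17 ≡ 8. → (12, 8)
7P: (12, 8) + (22, 14). λ = (14 - 8)/(22 - 12) ≡ 6/10 mod 23. 10⁻¹ ≡ 7 (mod 23), so λ ≡ 19.
  x = λ² - 12 - 22 = 361 - 34 ≡ 5; y = λ·(12 - 5) - 8 ≡ 10. → (5, 10)
8P: (5, 10) + (22, 14). λ = (14 - 10)/(22 - 5) ≡ 4/17 mod 23. 17⁻¹ ≡ 19 (mod 23), so λ ≡ 7.
  x = λ² - 5 - 22 = 49 - 27 ≡ 22; y = λ·(5 - 22) - 10 ≡ 9. → (22, 9)
9P: (22, 9) + (22, 14): same x and y₁ ≡ -y₂, so the sum is O.
9P = O, so the order is 9.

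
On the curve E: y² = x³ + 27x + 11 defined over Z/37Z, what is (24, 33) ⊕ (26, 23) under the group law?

(12, 18)

(24, 33) + (26, 23). λ = (23 - 33)/(26 - 24) ≡ 27/2 mod 37. 2⁻¹ ≡ 19 (mod 37), so λ ≡ 32.
  x = λ² - 24 - 26 = 1024 - 50 ≡ 12; y = λ·(24 - 12) - 33 ≡ 18. → (12, 18)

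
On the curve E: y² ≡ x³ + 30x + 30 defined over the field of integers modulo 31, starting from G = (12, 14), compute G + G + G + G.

Double-and-add on 4 = (100)₂. Start with G = (12, 14) for the leading 1-bit.
double: tangent at (12, 14): λ = (3·12² + 30)/(2·14) ≡ 28/28. 28⁻¹ ≡ 10 (mod 31), so λ ≡ 28·10 ≡ 1.
  x = λ² - 12 - 12 = 1 - 24 ≡ 8; y = λ·(12 - 8) - 14 ≡ 21. → (8, 21)
double: tangent at (8, 21): λ = (3·8² + 30)/(2·21) ≡ 5/11. 11⁻¹ ≡ 17 (mod 31) since 11·17 = 187 ≡ 1, so λ ≡ 5·17 ≡ 23.
  x = λ² - 8 - 8 = 529 - 16 ≡ 17; y = λ·(8 - 17) - 21 ≡ 20. → (17, 20)

(17, 20)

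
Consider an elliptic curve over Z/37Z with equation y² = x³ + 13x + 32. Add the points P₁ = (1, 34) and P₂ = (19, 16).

(18, 20)

(1, 34) + (19, 16). λ = (16 - 34)/(19 - 1) ≡ 19/18 mod 37. 18⁻¹ ≡ 35 (mod 37), so λ ≡ 36.
  x = λ² - 1 - 19 = 1296 - 20 ≡ 18; y = λ·(1 - 18) - 34 ≡ 20. → (18, 20)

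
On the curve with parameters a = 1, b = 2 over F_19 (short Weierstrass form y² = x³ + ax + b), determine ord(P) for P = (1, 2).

2P: tangent at (1, 2): λ = (3·1² + 1)/(2·2) ≡ 4/4. 4⁻¹ ≡ 5 (mod 19) since 4·5 = 20 ≡ 1, so λ ≡ 4·5 ≡ 1.
  x = λ² - 1 - 1 = 1 - 2 ≡ 18; y = λ·(1 - 18) - 2 ≡ 0. → (18, 0)
3P: (18, 0) + (1, 2). λ = (2 - 0)/(1 - 18) ≡ 2/2 mod 19. 2⁻¹ ≡ 10 (mod 19) since 2·10 = 20 ≡ 1, so λ ≡ 1.
  x = λ² - 18 - 1 = 1 - 19 ≡ 1; y = λ·(18 - 1) - 0 ≡ 17. → (1, 17)
4P: (1, 17) + (1, 2): same x and y₁ ≡ -y₂, so the sum is O.
4P = O, so the order is 4.

4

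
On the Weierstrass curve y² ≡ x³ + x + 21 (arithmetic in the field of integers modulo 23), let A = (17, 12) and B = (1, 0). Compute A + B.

(7, 7)

(17, 12) + (1, 0). λ = (0 - 12)/(1 - 17) ≡ 11/7 mod 23. 7⁻¹ ≡ 10 (mod 23), so λ ≡ 18.
  x = λ² - 17 - 1 = 324 - 18 ≡ 7; y = λ·(17 - 7) - 12 ≡ 7. → (7, 7)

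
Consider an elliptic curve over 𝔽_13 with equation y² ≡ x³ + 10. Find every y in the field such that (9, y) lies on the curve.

x³ + 0x + 10 = 739 ≡ 11 (mod 13).
11 is a non-residue mod 13; no y exists.

none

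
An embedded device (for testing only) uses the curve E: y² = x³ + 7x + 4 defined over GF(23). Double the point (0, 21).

(16, 7)

tangent at (0, 21): λ = (3·0² + 7)/(2·21) ≡ 7/19. 19⁻¹ ≡ 17 (mod 23), so λ ≡ 7·17 ≡ 4.
  x = λ² - 0 - 0 = 16 - 0 ≡ 16; y = λ·(0 - 16) - 21 ≡ 7. → (16, 7)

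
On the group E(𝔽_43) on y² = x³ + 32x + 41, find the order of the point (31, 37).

7

2P: tangent at (31, 37): λ = (3·31² + 32)/(2·37) ≡ 34/31. 31⁻¹ ≡ 25 (mod 43) since 31·25 = 775 ≡ 1, so λ ≡ 34·25 ≡ 33.
  x = λ² - 31 - 31 = 1089 - 62 ≡ 38; y = λ·(31 - 38) - 37 ≡ 33. → (38, 33)
3P: (38, 33) + (31, 37). λ = (37 - 33)/(31 - 38) ≡ 4/36 mod 43. 36⁻¹ ≡ 6 (mod 43) since 36·6 = 216 ≡ 1, so λ ≡ 24.
  x = λ² - 38 - 31 = 576 - 69 ≡ 34; y = λ·(38 - 34) - 33 ≡ 20. → (34, 20)
4P: (34, 20) + (31, 37). λ = (37 - 20)/(31 - 34) ≡ 17/40 mod 43. 40⁻¹ ≡ 14 (mod 43), so λ ≡ 23.
  x = λ² - 34 - 31 = 529 - 65 ≡ 34; y = λ·(34 - 34) - 20 ≡ 23. → (34, 23)
5P: (34, 23) + (31, 37). λ = (37 - 23)/(31 - 34) ≡ 14/40 mod 43. 40⁻¹ ≡ 14 (mod 43) since 40·14 = 560 ≡ 1, so λ ≡ 24.
  x = λ² - 34 - 31 = 576 - 65 ≡ 38; y = λ·(34 - 38) - 23 ≡ 10. → (38, 10)
6P: (38, 10) + (31, 37). λ = (37 - 10)/(31 - 38) ≡ 27/36 mod 43. 36⁻¹ ≡ 6 (mod 43) since 36·6 = 216 ≡ 1, so λ ≡ 33.
  x = λ² - 38 - 31 = 1089 - 69 ≡ 31; y = λ·(38 - 31) - 10 ≡ 6. → (31, 6)
7P: (31, 6) + (31, 37): same x and y₁ ≡ -y₂, so the sum is the point at infinity.
7P = the point at infinity, so the order is 7.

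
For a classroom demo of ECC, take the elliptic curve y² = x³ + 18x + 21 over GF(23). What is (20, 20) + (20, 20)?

(22, 18)

tangent at (20, 20): λ = (3·20² + 18)/(2·20) ≡ 22/17. 17⁻¹ ≡ 19 (mod 23), so λ ≡ 22·19 ≡ 4.
  x = λ² - 20 - 20 = 16 - 40 ≡ 22; y = λ·(20 - 22) - 20 ≡ 18. → (22, 18)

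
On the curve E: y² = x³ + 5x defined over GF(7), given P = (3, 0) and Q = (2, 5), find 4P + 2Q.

(4, 0)

First 4P:
Repeated addition: build up to 4P.
2P: (3, 0) + (3, 0): same x and y₁ ≡ -y₂, so the sum is O.
3P: O + (3, 0) = (3, 0) (identity).
4P: (3, 0) + (3, 0): same x and y₁ ≡ -y₂, so the sum is O.
4P = O.
Next 2Q:
Repeated addition: build up to 2Q.
2Q: tangent at (2, 5): λ = (3·2² + 5)/(2·5) ≡ 3/3. 3⁻¹ ≡ 5 (mod 7), so λ ≡ 3·5 ≡ 1.
  x = λ² - 2 - 2 = 1 - 4 ≡ 4; y = λ·(2 - 4) - 5 ≡ 0. → (4, 0)
2Q = (4, 0).
Finally 4P + 2Q:
O + (4, 0) = (4, 0) (identity).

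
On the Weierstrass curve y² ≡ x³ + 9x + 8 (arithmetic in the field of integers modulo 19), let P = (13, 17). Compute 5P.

(14, 3)

Repeated addition: build up to 5P.
2P: tangent at (13, 17): λ = (3·13² + 9)/(2·17) ≡ 3/15. 15⁻¹ ≡ 14 (mod 19) since 15·14 = 210 ≡ 1, so λ ≡ 3·14 ≡ 4.
  x = λ² - 13 - 13 = 16 - 26 ≡ 9; y = λ·(13 - 9) - 17 ≡ 18. → (9, 18)
3P: (9, 18) + (13, 17). λ = (17 - 18)/(13 - 9) ≡ 18/4 mod 19. 4⁻¹ ≡ 5 (mod 19) since 4·5 = 20 ≡ 1, so λ ≡ 14.
  x = λ² - 9 - 13 = 196 - 22 ≡ 3; y = λ·(9 - 3) - 18 ≡ 9. → (3, 9)
4P: (3, 9) + (13, 17). λ = (17 - 9)/(13 - 3) ≡ 8/10 mod 19. 10⁻¹ ≡ 2 (mod 19), so λ ≡ 16.
  x = λ² - 3 - 13 = 256 - 16 ≡ 12; y = λ·(3 - 12) - 9 ≡ 18. → (12, 18)
5P: (12, 18) + (13, 17). λ = (17 - 18)/(13 - 12) ≡ 18/1 mod 19. 1⁻¹ ≡ 1 (mod 19) since 1·1 = 1 ≡ 1, so λ ≡ 18.
  x = λ² - 12 - 13 = 324 - 25 ≡ 14; y = λ·(12 - 14) - 18 ≡ 3. → (14, 3)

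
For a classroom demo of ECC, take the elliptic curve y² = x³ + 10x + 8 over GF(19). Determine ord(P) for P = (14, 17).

6

2P: tangent at (14, 17): λ = (3·14² + 10)/(2·17) ≡ 9/15. 15⁻¹ ≡ 14 (mod 19), so λ ≡ 9·14 ≡ 12.
  x = λ² - 14 - 14 = 144 - 28 ≡ 2; y = λ·(14 - 2) - 17 ≡ 13. → (2, 13)
3P: (2, 13) + (14, 17). λ = (17 - 13)/(14 - 2) ≡ 4/12 mod 19. 12⁻¹ ≡ 8 (mod 19), so λ ≡ 13.
  x = λ² - 2 - 14 = 169 - 16 ≡ 1; y = λ·(2 - 1) - 13 ≡ 0. → (1, 0)
4P: (1, 0) + (14, 17). λ = (17 - 0)/(14 - 1) ≡ 17/13 mod 19. 13⁻¹ ≡ 3 (mod 19) since 13·3 = 39 ≡ 1, so λ ≡ 13.
  x = λ² - 1 - 14 = 169 - 15 ≡ 2; y = λ·(1 - 2) - 0 ≡ 6. → (2, 6)
5P: (2, 6) + (14, 17). λ = (17 - 6)/(14 - 2) ≡ 11/12 mod 19. 12⁻¹ ≡ 8 (mod 19), so λ ≡ 12.
  x = λ² - 2 - 14 = 144 - 16 ≡ 14; y = λ·(2 - 14) - 6 ≡ 2. → (14, 2)
6P: (14, 2) + (14, 17): same x and y₁ ≡ -y₂, so the sum is 𝒪.
6P = 𝒪, so the order is 6.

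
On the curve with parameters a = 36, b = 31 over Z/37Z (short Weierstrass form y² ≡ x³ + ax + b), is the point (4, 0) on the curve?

y² = 0² ≡ 0; x³ + 36x + 31 = 239 ≡ 17 (mod 37). 0 ≠ 17.

no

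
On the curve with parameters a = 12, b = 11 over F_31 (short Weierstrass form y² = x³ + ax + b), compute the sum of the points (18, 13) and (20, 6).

(18, 13) + (20, 6). λ = (6 - 13)/(20 - 18) ≡ 24/2 mod 31. 2⁻¹ ≡ 16 (mod 31), so λ ≡ 12.
  x = λ² - 18 - 20 = 144 - 38 ≡ 13; y = λ·(18 - 13) - 13 ≡ 16. → (13, 16)

(13, 16)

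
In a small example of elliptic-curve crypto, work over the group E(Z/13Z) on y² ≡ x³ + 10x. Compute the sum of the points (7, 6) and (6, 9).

(7, 6) + (6, 9). λ = (9 - 6)/(6 - 7) ≡ 3/12 mod 13. 12⁻¹ ≡ 12 (mod 13), so λ ≡ 10.
  x = λ² - 7 - 6 = 100 - 13 ≡ 9; y = λ·(7 - 9) - 6 ≡ 0. → (9, 0)

(9, 0)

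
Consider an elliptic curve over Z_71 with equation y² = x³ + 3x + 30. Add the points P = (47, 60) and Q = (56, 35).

(47, 60) + (56, 35). λ = (35 - 60)/(56 - 47) ≡ 46/9 mod 71. 9⁻¹ ≡ 8 (mod 71), so λ ≡ 13.
  x = λ² - 47 - 56 = 169 - 103 ≡ 66; y = λ·(47 - 66) - 60 ≡ 48. → (66, 48)

(66, 48)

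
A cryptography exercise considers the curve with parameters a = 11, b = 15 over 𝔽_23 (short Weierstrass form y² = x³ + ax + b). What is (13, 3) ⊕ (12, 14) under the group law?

(4, 13)

(13, 3) + (12, 14). λ = (14 - 3)/(12 - 13) ≡ 11/22 mod 23. 22⁻¹ ≡ 22 (mod 23), so λ ≡ 12.
  x = λ² - 13 - 12 = 144 - 25 ≡ 4; y = λ·(13 - 4) - 3 ≡ 13. → (4, 13)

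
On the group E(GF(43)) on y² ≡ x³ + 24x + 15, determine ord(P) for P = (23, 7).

2P: tangent at (23, 7): λ = (3·23² + 24)/(2·7) ≡ 20/14. 14⁻¹ ≡ 40 (mod 43), so λ ≡ 20·40 ≡ 26.
  x = λ² - 23 - 23 = 676 - 46 ≡ 28; y = λ·(23 - 28) - 7 ≡ 35. → (28, 35)
3P: (28, 35) + (23, 7). λ = (7 - 35)/(23 - 28) ≡ 15/38 mod 43. 38⁻¹ ≡ 17 (mod 43) since 38·17 = 646 ≡ 1, so λ ≡ 40.
  x = λ² - 28 - 23 = 1600 - 51 ≡ 1; y = λ·(28 - 1) - 35 ≡ 13. → (1, 13)
4P: (1, 13) + (23, 7). λ = (7 - 13)/(23 - 1) ≡ 37/22 mod 43. 22⁻¹ ≡ 2 (mod 43) since 22·2 = 44 ≡ 1, so λ ≡ 31.
  x = λ² - 1 - 23 = 961 - 24 ≡ 34; y = λ·(1 - 34) - 13 ≡ 39. → (34, 39)
5P: (34, 39) + (23, 7). λ = (7 - 39)/(23 - 34) ≡ 11/32 mod 43. 32⁻¹ ≡ 39 (mod 43) since 32·39 = 1248 ≡ 1, so λ ≡ 42.
  x = λ² - 34 - 23 = 1764 - 57 ≡ 30; y = λ·(34 - 30) - 39 ≡ 0. → (30, 0)
6P: (30, 0) + (23, 7). λ = (7 - 0)/(23 - 30) ≡ 7/36 mod 43. 36⁻¹ ≡ 6 (mod 43), so λ ≡ 42.
  x = λ² - 30 - 23 = 1764 - 53 ≡ 34; y = λ·(30 - 34) - 0 ≡ 4. → (34, 4)
7P: (34, 4) + (23, 7). λ = (7 - 4)/(23 - 34) ≡ 3/32 mod 43. 32⁻¹ ≡ 39 (mod 43), so λ ≡ 31.
  x = λ² - 34 - 23 = 961 - 57 ≡ 1; y = λ·(34 - 1) - 4 ≡ 30. → (1, 30)
8P: (1, 30) + (23, 7). λ = (7 - 30)/(23 - 1) ≡ 20/22 mod 43. 22⁻¹ ≡ 2 (mod 43) since 22·2 = 44 ≡ 1, so λ ≡ 40.
  x = λ² - 1 - 23 = 1600 - 24 ≡ 28; y = λ·(1 - 28) - 30 ≡ 8. → (28, 8)
9P: (28, 8) + (23, 7). λ = (7 - 8)/(23 - 28) ≡ 42/38 mod 43. 38⁻¹ ≡ 17 (mod 43) since 38·17 = 646 ≡ 1, so λ ≡ 26.
  x = λ² - 28 - 23 = 676 - 51 ≡ 23; y = λ·(28 - 23) - 8 ≡ 36. → (23, 36)
10P: (23, 36) + (23, 7): same x and y₁ ≡ -y₂, so the sum is ∞.
10P = ∞, so the order is 10.

10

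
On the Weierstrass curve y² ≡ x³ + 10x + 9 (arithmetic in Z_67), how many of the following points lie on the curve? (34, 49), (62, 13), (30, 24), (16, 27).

3

(34, 49): 49² ≡ 56, rhs ≡ 56 → on.
(62, 13): 13² ≡ 35, rhs ≡ 35 → on.
(30, 24): 24² ≡ 40, rhs ≡ 40 → on.
(16, 27): 27² ≡ 59, rhs ≡ 44 → off.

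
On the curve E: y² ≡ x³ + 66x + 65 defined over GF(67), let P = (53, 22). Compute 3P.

Repeated addition: build up to 3P.
2P: tangent at (53, 22): λ = (3·53² + 66)/(2·22) ≡ 51/44. 44⁻¹ ≡ 32 (mod 67), so λ ≡ 51·32 ≡ 24.
  x = λ² - 53 - 53 = 576 - 106 ≡ 1; y = λ·(53 - 1) - 22 ≡ 20. → (1, 20)
3P: (1, 20) + (53, 22). λ = (22 - 20)/(53 - 1) ≡ 2/52 mod 67. 52⁻¹ ≡ 58 (mod 67), so λ ≡ 49.
  x = λ² - 1 - 53 = 2401 - 54 ≡ 2; y = λ·(1 - 2) - 20 ≡ 65. → (2, 65)

(2, 65)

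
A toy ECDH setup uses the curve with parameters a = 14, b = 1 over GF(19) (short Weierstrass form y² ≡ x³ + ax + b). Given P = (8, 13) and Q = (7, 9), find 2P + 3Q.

First 2P:
Repeated addition: build up to 2P.
2P: tangent at (8, 13): λ = (3·8² + 14)/(2·13) ≡ 16/7. 7⁻¹ ≡ 11 (mod 19), so λ ≡ 16·11 ≡ 5.
  x = λ² - 8 - 8 = 25 - 16 ≡ 9; y = λ·(8 - 9) - 13 ≡ 1. → (9, 1)
2P = (9, 1).
Next 3Q:
Repeated addition: build up to 3Q.
2Q: tangent at (7, 9): λ = (3·7² + 14)/(2·9) ≡ 9/18. 18⁻¹ ≡ 18 (mod 19) since 18·18 = 324 ≡ 1, so λ ≡ 9·18 ≡ 10.
  x = λ² - 7 - 7 = 100 - 14 ≡ 10; y = λ·(7 - 10) - 9 ≡ 18. → (10, 18)
3Q: (10, 18) + (7, 9). λ = (9 - 18)/(7 - 10) ≡ 10/16 mod 19. 16⁻¹ ≡ 6 (mod 19) since 16·6 = 96 ≡ 1, so λ ≡ 3.
  x = λ² - 10 - 7 = 9 - 17 ≡ 11; y = λ·(10 - 11) - 18 ≡ 17. → (11, 17)
3Q = (11, 17).
Finally 2P + 3Q:
(9, 1) + (11, 17). λ = (17 - 1)/(11 - 9) ≡ 16/2 mod 19. 2⁻¹ ≡ 10 (mod 19) since 2·10 = 20 ≡ 1, so λ ≡ 8.
  x = λ² - 9 - 11 = 64 - 20 ≡ 6; y = λ·(9 - 6) - 1 ≡ 4. → (6, 4)

(6, 4)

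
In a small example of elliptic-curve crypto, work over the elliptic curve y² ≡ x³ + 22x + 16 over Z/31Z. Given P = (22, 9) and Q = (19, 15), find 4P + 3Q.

First 4P:
Repeated addition: build up to 4P.
2P: tangent at (22, 9): λ = (3·22² + 22)/(2·9) ≡ 17/18. 18⁻¹ ≡ 19 (mod 31), so λ ≡ 17·19 ≡ 13.
  x = λ² - 22 - 22 = 169 - 44 ≡ 1; y = λ·(22 - 1) - 9 ≡ 16. → (1, 16)
3P: (1, 16) + (22, 9). λ = (9 - 16)/(22 - 1) ≡ 24/21 mod 31. 21⁻¹ ≡ 3 (mod 31), so λ ≡ 10.
  x = λ² - 1 - 22 = 100 - 23 ≡ 15; y = λ·(1 - 15) - 16 ≡ 30. → (15, 30)
4P: (15, 30) + (22, 9). λ = (9 - 30)/(22 - 15) ≡ 10/7 mod 31. 7⁻¹ ≡ 9 (mod 31) since 7·9 = 63 ≡ 1, so λ ≡ 28.
  x = λ² - 15 - 22 = 784 - 37 ≡ 3; y = λ·(15 - 3) - 30 ≡ 27. → (3, 27)
4P = (3, 27).
Next 3Q:
Repeated addition: build up to 3Q.
2Q: tangent at (19, 15): λ = (3·19² + 22)/(2·15) ≡ 20/30. 30⁻¹ ≡ 30 (mod 31), so λ ≡ 20·30 ≡ 11.
  x = λ² - 19 - 19 = 121 - 38 ≡ 21; y = λ·(19 - 21) - 15 ≡ 25. → (21, 25)
3Q: (21, 25) + (19, 15). λ = (15 - 25)/(19 - 21) ≡ 21/29 mod 31. 29⁻¹ ≡ 15 (mod 31), so λ ≡ 5.
  x = λ² - 21 - 19 = 25 - 40 ≡ 16; y = λ·(21 - 16) - 25 ≡ 0. → (16, 0)
3Q = (16, 0).
Finally 4P + 3Q:
(3, 27) + (16, 0). λ = (0 - 27)/(16 - 3) ≡ 4/13 mod 31. 13⁻¹ ≡ 12 (mod 31) since 13·12 = 156 ≡ 1, so λ ≡ 17.
  x = λ² - 3 - 16 = 289 - 19 ≡ 22; y = λ·(3 - 22) - 27 ≡ 22. → (22, 22)

(22, 22)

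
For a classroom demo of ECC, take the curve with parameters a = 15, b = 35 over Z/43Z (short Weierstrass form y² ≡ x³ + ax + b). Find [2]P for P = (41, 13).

(40, 36)

tangent at (41, 13): λ = (3·41² + 15)/(2·13) ≡ 27/26. 26⁻¹ ≡ 5 (mod 43), so λ ≡ 27·5 ≡ 6.
  x = λ² - 41 - 41 = 36 - 82 ≡ 40; y = λ·(41 - 40) - 13 ≡ 36. → (40, 36)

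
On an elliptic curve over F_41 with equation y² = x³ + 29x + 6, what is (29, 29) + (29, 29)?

(33, 0)

tangent at (29, 29): λ = (3·29² + 29)/(2·29) ≡ 10/17. 17⁻¹ ≡ 29 (mod 41), so λ ≡ 10·29 ≡ 3.
  x = λ² - 29 - 29 = 9 - 58 ≡ 33; y = λ·(29 - 33) - 29 ≡ 0. → (33, 0)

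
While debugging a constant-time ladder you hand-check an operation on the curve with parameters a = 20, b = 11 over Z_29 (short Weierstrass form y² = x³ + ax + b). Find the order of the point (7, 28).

2P: tangent at (7, 28): λ = (3·7² + 20)/(2·28) ≡ 22/27. 27⁻¹ ≡ 14 (mod 29), so λ ≡ 22·14 ≡ 18.
  x = λ² - 7 - 7 = 324 - 14 ≡ 20; y = λ·(7 - 20) - 28 ≡ 28. → (20, 28)
3P: (20, 28) + (7, 28). λ = (28 - 28)/(7 - 20) ≡ 0/16 mod 29. 16⁻¹ ≡ 20 (mod 29) since 16·20 = 320 ≡ 1, so λ ≡ 0.
  x = λ² - 20 - 7 = 0 - 27 ≡ 2; y = λ·(20 - 2) - 28 ≡ 1. → (2, 1)
4P: (2, 1) + (7, 28). λ = (28 - 1)/(7 - 2) ≡ 27/5 mod 29. 5⁻¹ ≡ 6 (mod 29), so λ ≡ 17.
  x = λ² - 2 - 7 = 289 - 9 ≡ 19; y = λ·(2 - 19) - 1 ≡ 0. → (19, 0)
5P: (19, 0) + (7, 28). λ = (28 - 0)/(7 - 19) ≡ 28/17 mod 29. 17⁻¹ ≡ 12 (mod 29), so λ ≡ 17.
  x = λ² - 19 - 7 = 289 - 26 ≡ 2; y = λ·(19 - 2) - 0 ≡ 28. → (2, 28)
6P: (2, 28) + (7, 28). λ = (28 - 28)/(7 - 2) ≡ 0/5 mod 29. 5⁻¹ ≡ 6 (mod 29), so λ ≡ 0.
  x = λ² - 2 - 7 = 0 - 9 ≡ 20; y = λ·(2 - 20) - 28 ≡ 1. → (20, 1)
7P: (20, 1) + (7, 28). λ = (28 - 1)/(7 - 20) ≡ 27/16 mod 29. 16⁻¹ ≡ 20 (mod 29) since 16·20 = 320 ≡ 1, so λ ≡ 18.
  x = λ² - 20 - 7 = 324 - 27 ≡ 7; y = λ·(20 - 7) - 1 ≡ 1. → (7, 1)
8P: (7, 1) + (7, 28): same x and y₁ ≡ -y₂, so the sum is O.
8P = O, so the order is 8.

8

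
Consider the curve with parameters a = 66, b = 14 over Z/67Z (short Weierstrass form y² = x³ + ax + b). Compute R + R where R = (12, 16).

(52, 65)

tangent at (12, 16): λ = (3·12² + 66)/(2·16) ≡ 29/32. 32⁻¹ ≡ 44 (mod 67), so λ ≡ 29·44 ≡ 3.
  x = λ² - 12 - 12 = 9 - 24 ≡ 52; y = λ·(12 - 52) - 16 ≡ 65. → (52, 65)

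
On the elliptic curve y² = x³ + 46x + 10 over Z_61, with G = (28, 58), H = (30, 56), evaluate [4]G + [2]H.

First 4G:
Repeated addition: build up to 4G.
2G: tangent at (28, 58): λ = (3·28² + 46)/(2·58) ≡ 19/55. 55⁻¹ ≡ 10 (mod 61) since 55·10 = 550 ≡ 1, so λ ≡ 19·10 ≡ 7.
  x = λ² - 28 - 28 = 49 - 56 ≡ 54; y = λ·(28 - 54) - 58 ≡ 4. → (54, 4)
3G: (54, 4) + (28, 58). λ = (58 - 4)/(28 - 54) ≡ 54/35 mod 61. 35⁻¹ ≡ 7 (mod 61), so λ ≡ 12.
  x = λ² - 54 - 28 = 144 - 82 ≡ 1; y = λ·(54 - 1) - 4 ≡ 22. → (1, 22)
4G: (1, 22) + (28, 58). λ = (58 - 22)/(28 - 1) ≡ 36/27 mod 61. 27⁻¹ ≡ 52 (mod 61) since 27·52 = 1404 ≡ 1, so λ ≡ 42.
  x = λ² - 1 - 28 = 1764 - 29 ≡ 27; y = λ·(1 - 27) - 22 ≡ 45. → (27, 45)
4G = (27, 45).
Next 2H:
Repeated addition: build up to 2H.
2H: tangent at (30, 56): λ = (3·30² + 46)/(2·56) ≡ 1/51. 51⁻¹ ≡ 6 (mod 61) since 51·6 = 306 ≡ 1, so λ ≡ 1·6 ≡ 6.
  x = λ² - 30 - 30 = 36 - 60 ≡ 37; y = λ·(30 - 37) - 56 ≡ 24. → (37, 24)
2H = (37, 24).
Finally 4G + 2H:
(27, 45) + (37, 24). λ = (24 - 45)/(37 - 27) ≡ 40/10 mod 61. 10⁻¹ ≡ 55 (mod 61), so λ ≡ 4.
  x = λ² - 27 - 37 = 16 - 64 ≡ 13; y = λ·(27 - 13) - 45 ≡ 11. → (13, 11)

(13, 11)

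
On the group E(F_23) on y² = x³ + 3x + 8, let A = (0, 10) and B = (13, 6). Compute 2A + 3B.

(19, 22)

First 2A:
Repeated addition: build up to 2A.
2A: tangent at (0, 10): λ = (3·0² + 3)/(2·10) ≡ 3/20. 20⁻¹ ≡ 15 (mod 23) since 20·15 = 300 ≡ 1, so λ ≡ 3·15 ≡ 22.
  x = λ² - 0 - 0 = 484 - 0 ≡ 1; y = λ·(0 - 1) - 10 ≡ 14. → (1, 14)
2A = (1, 14).
Next 3B:
Repeated addition: build up to 3B.
2B: tangent at (13, 6): λ = (3·13² + 3)/(2·6) ≡ 4/12. 12⁻¹ ≡ 2 (mod 23) since 12·2 = 24 ≡ 1, so λ ≡ 4·2 ≡ 8.
  x = λ² - 13 - 13 = 64 - 26 ≡ 15; y = λ·(13 - 15) - 6 ≡ 1. → (15, 1)
3B: (15, 1) + (13, 6). λ = (6 - 1)/(13 - 15) ≡ 5/21 mod 23. 21⁻¹ ≡ 11 (mod 23) since 21·11 = 231 ≡ 1, so λ ≡ 9.
  x = λ² - 15 - 13 = 81 - 28 ≡ 7; y = λ·(15 - 7) - 1 ≡ 2. → (7, 2)
3B = (7, 2).
Finally 2A + 3B:
(1, 14) + (7, 2). λ = (2 - 14)/(7 - 1) ≡ 11/6 mod 23. 6⁻¹ ≡ 4 (mod 23), so λ ≡ 21.
  x = λ² - 1 - 7 = 441 - 8 ≡ 19; y = λ·(1 - 19) - 14 ≡ 22. → (19, 22)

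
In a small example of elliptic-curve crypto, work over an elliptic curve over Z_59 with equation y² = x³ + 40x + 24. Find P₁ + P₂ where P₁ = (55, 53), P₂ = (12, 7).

(27, 14)

(55, 53) + (12, 7). λ = (7 - 53)/(12 - 55) ≡ 13/16 mod 59. 16⁻¹ ≡ 48 (mod 59), so λ ≡ 34.
  x = λ² - 55 - 12 = 1156 - 67 ≡ 27; y = λ·(55 - 27) - 53 ≡ 14. → (27, 14)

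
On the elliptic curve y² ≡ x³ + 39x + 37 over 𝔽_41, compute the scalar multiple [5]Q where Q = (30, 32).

(21, 20)

Repeated addition: build up to 5Q.
2Q: tangent at (30, 32): λ = (3·30² + 39)/(2·32) ≡ 33/23. 23⁻¹ ≡ 25 (mod 41), so λ ≡ 33·25 ≡ 5.
  x = λ² - 30 - 30 = 25 - 60 ≡ 6; y = λ·(30 - 6) - 32 ≡ 6. → (6, 6)
3Q: (6, 6) + (30, 32). λ = (32 - 6)/(30 - 6) ≡ 26/24 mod 41. 24⁻¹ ≡ 12 (mod 41), so λ ≡ 25.
  x = λ² - 6 - 30 = 625 - 36 ≡ 15; y = λ·(6 - 15) - 6 ≡ 15. → (15, 15)
4Q: (15, 15) + (30, 32). λ = (32 - 15)/(30 - 15) ≡ 17/15 mod 41. 15⁻¹ ≡ 11 (mod 41) since 15·11 = 165 ≡ 1, so λ ≡ 23.
  x = λ² - 15 - 30 = 529 - 45 ≡ 33; y = λ·(15 - 33) - 15 ≡ 22. → (33, 22)
5Q: (33, 22) + (30, 32). λ = (32 - 22)/(30 - 33) ≡ 10/38 mod 41. 38⁻¹ ≡ 27 (mod 41) since 38·27 = 1026 ≡ 1, so λ ≡ 24.
  x = λ² - 33 - 30 = 576 - 63 ≡ 21; y = λ·(33 - 21) - 22 ≡ 20. → (21, 20)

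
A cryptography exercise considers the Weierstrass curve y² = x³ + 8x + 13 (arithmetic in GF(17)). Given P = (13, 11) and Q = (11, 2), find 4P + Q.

(13, 11)

First 4P:
Double-and-add on 4 = (100)₂. Start with P = (13, 11) for the leading 1-bit.
double: tangent at (13, 11): λ = (3·13² + 8)/(2·11) ≡ 5/5. 5⁻¹ ≡ 7 (mod 17), so λ ≡ 5·7 ≡ 1.
  x = λ² - 13 - 13 = 1 - 26 ≡ 9; y = λ·(13 - 9) - 11 ≡ 10. → (9, 10)
double: tangent at (9, 10): λ = (3·9² + 8)/(2·10) ≡ 13/3. 3⁻¹ ≡ 6 (mod 17) since 3·6 = 18 ≡ 1, so λ ≡ 13·6 ≡ 10.
  x = λ² - 9 - 9 = 100 - 18 ≡ 14; y = λ·(9 - 14) - 10 ≡ 8. → (14, 8)
4P = (14, 8).
Finally 4P + Q:
(14, 8) + (11, 2). λ = (2 - 8)/(11 - 14) ≡ 11/14 mod 17. 14⁻¹ ≡ 11 (mod 17), so λ ≡ 2.
  x = λ² - 14 - 11 = 4 - 25 ≡ 13; y = λ·(14 - 13) - 8 ≡ 11. → (13, 11)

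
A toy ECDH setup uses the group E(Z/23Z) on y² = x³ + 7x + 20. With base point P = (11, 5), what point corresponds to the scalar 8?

(6, 5)

Double-and-add on 8 = (1000)₂. Start with P = (11, 5) for the leading 1-bit.
double: tangent at (11, 5): λ = (3·11² + 7)/(2·5) ≡ 2/10. 10⁻¹ ≡ 7 (mod 23), so λ ≡ 2·7 ≡ 14.
  x = λ² - 11 - 11 = 196 - 22 ≡ 13; y = λ·(11 - 13) - 5 ≡ 13. → (13, 13)
double: tangent at (13, 13): λ = (3·13² + 7)/(2·13) ≡ 8/3. 3⁻¹ ≡ 8 (mod 23), so λ ≡ 8·8 ≡ 18.
  x = λ² - 13 - 13 = 324 - 26 ≡ 22; y = λ·(13 - 22) - 13 ≡ 9. → (22, 9)
double: tangent at (22, 9): λ = (3·22² + 7)/(2·9) ≡ 10/18. 18⁻¹ ≡ 9 (mod 23), so λ ≡ 10·9 ≡ 21.
  x = λ² - 22 - 22 = 441 - 44 ≡ 6; y = λ·(22 - 6) - 9 ≡ 5. → (6, 5)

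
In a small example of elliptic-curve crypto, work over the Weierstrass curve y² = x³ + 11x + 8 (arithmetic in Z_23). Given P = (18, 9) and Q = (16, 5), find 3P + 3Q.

(15, 12)

First 3P:
Repeated addition: build up to 3P.
2P: tangent at (18, 9): λ = (3·18² + 11)/(2·9) ≡ 17/18. 18⁻¹ ≡ 9 (mod 23) since 18·9 = 162 ≡ 1, so λ ≡ 17·9 ≡ 15.
  x = λ² - 18 - 18 = 225 - 36 ≡ 5; y = λ·(18 - 5) - 9 ≡ 2. → (5, 2)
3P: (5, 2) + (18, 9). λ = (9 - 2)/(18 - 5) ≡ 7/13 mod 23. 13⁻¹ ≡ 16 (mod 23) since 13·16 = 208 ≡ 1, so λ ≡ 20.
  x = λ² - 5 - 18 = 400 - 23 ≡ 9; y = λ·(5 - 9) - 2 ≡ 10. → (9, 10)
3P = (9, 10).
Next 3Q:
Repeated addition: build up to 3Q.
2Q: tangent at (16, 5): λ = (3·16² + 11)/(2·5) ≡ 20/10. 10⁻¹ ≡ 7 (mod 23) since 10·7 = 70 ≡ 1, so λ ≡ 20·7 ≡ 2.
  x = λ² - 16 - 16 = 4 - 32 ≡ 18; y = λ·(16 - 18) - 5 ≡ 14. → (18, 14)
3Q: (18, 14) + (16, 5). λ = (5 - 14)/(16 - 18) ≡ 14/21 mod 23. 21⁻¹ ≡ 11 (mod 23), so λ ≡ 16.
  x = λ² - 18 - 16 = 256 - 34 ≡ 15; y = λ·(18 - 15) - 14 ≡ 11. → (15, 11)
3Q = (15, 11).
Finally 3P + 3Q:
(9, 10) + (15, 11). λ = (11 - 10)/(15 - 9) ≡ 1/6 mod 23. 6⁻¹ ≡ 4 (mod 23) since 6·4 = 24 ≡ 1, so λ ≡ 4.
  x = λ² - 9 - 15 = 16 - 24 ≡ 15; y = λ·(9 - 15) - 10 ≡ 12. → (15, 12)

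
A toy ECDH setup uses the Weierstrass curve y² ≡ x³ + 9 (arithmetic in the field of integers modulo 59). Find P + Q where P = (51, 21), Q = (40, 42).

(56, 10)

(51, 21) + (40, 42). λ = (42 - 21)/(40 - 51) ≡ 21/48 mod 59. 48⁻¹ ≡ 16 (mod 59) since 48·16 = 768 ≡ 1, so λ ≡ 41.
  x = λ² - 51 - 40 = 1681 - 91 ≡ 56; y = λ·(51 - 56) - 21 ≡ 10. → (56, 10)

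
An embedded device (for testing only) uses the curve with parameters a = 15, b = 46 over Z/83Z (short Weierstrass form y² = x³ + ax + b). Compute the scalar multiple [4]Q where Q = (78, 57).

Repeated addition: build up to 4Q.
2Q: tangent at (78, 57): λ = (3·78² + 15)/(2·57) ≡ 7/31. 31⁻¹ ≡ 75 (mod 83), so λ ≡ 7·75 ≡ 27.
  x = λ² - 78 - 78 = 729 - 156 ≡ 75; y = λ·(78 - 75) - 57 ≡ 24. → (75, 24)
3Q: (75, 24) + (78, 57). λ = (57 - 24)/(78 - 75) ≡ 33/3 mod 83. 3⁻¹ ≡ 28 (mod 83), so λ ≡ 11.
  x = λ² - 75 - 78 = 121 - 153 ≡ 51; y = λ·(75 - 51) - 24 ≡ 74. → (51, 74)
4Q: (51, 74) + (78, 57). λ = (57 - 74)/(78 - 51) ≡ 66/27 mod 83. 27⁻¹ ≡ 40 (mod 83) since 27·40 = 1080 ≡ 1, so λ ≡ 67.
  x = λ² - 51 - 78 = 4489 - 129 ≡ 44; y = λ·(51 - 44) - 74 ≡ 63. → (44, 63)

(44, 63)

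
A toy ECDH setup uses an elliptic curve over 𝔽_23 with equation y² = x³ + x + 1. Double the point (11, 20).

tangent at (11, 20): λ = (3·11² + 1)/(2·20) ≡ 19/17. 17⁻¹ ≡ 19 (mod 23) since 17·19 = 323 ≡ 1, so λ ≡ 19·19 ≡ 16.
  x = λ² - 11 - 11 = 256 - 22 ≡ 4; y = λ·(11 - 4) - 20 ≡ 0. → (4, 0)

(4, 0)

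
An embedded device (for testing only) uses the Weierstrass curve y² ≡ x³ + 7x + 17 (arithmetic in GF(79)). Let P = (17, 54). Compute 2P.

tangent at (17, 54): λ = (3·17² + 7)/(2·54) ≡ 5/29. 29⁻¹ ≡ 30 (mod 79) since 29·30 = 870 ≡ 1, so λ ≡ 5·30 ≡ 71.
  x = λ² - 17 - 17 = 5041 - 34 ≡ 30; y = λ·(17 - 30) - 54 ≡ 50. → (30, 50)

(30, 50)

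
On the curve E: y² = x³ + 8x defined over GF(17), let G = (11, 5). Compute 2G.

tangent at (11, 5): λ = (3·11² + 8)/(2·5) ≡ 14/10. 10⁻¹ ≡ 12 (mod 17), so λ ≡ 14·12 ≡ 15.
  x = λ² - 11 - 11 = 225 - 22 ≡ 16; y = λ·(11 - 16) - 5 ≡ 5. → (16, 5)

(16, 5)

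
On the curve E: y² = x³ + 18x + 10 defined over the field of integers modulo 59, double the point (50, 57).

(46, 36)

tangent at (50, 57): λ = (3·50² + 18)/(2·57) ≡ 25/55. 55⁻¹ ≡ 44 (mod 59), so λ ≡ 25·44 ≡ 38.
  x = λ² - 50 - 50 = 1444 - 100 ≡ 46; y = λ·(50 - 46) - 57 ≡ 36. → (46, 36)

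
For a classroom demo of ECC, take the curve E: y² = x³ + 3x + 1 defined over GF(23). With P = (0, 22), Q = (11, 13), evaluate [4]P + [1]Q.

First 4P:
Double-and-add on 4 = (100)₂. Start with P = (0, 22) for the leading 1-bit.
double: tangent at (0, 22): λ = (3·0² + 3)/(2·22) ≡ 3/21. 21⁻¹ ≡ 11 (mod 23), so λ ≡ 3·11 ≡ 10.
  x = λ² - 0 - 0 = 100 - 0 ≡ 8; y = λ·(0 - 8) - 22 ≡ 13. → (8, 13)
double: tangent at (8, 13): λ = (3·8² + 3)/(2·13) ≡ 11/3. 3⁻¹ ≡ 8 (mod 23) since 3·8 = 24 ≡ 1, so λ ≡ 11·8 ≡ 19.
  x = λ² - 8 - 8 = 361 - 16 ≡ 0; y = λ·(8 - 0) - 13 ≡ 1. → (0, 1)
4P = (0, 1).
Finally 4P + Q:
(0, 1) + (11, 13). λ = (13 - 1)/(11 - 0) ≡ 12/11 mod 23. 11⁻¹ ≡ 21 (mod 23) since 11·21 = 231 ≡ 1, so λ ≡ 22.
  x = λ² - 0 - 11 = 484 - 11 ≡ 13; y = λ·(0 - 13) - 1 ≡ 12. → (13, 12)

(13, 12)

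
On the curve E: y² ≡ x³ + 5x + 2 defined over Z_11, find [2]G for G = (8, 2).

tangent at (8, 2): λ = (3·8² + 5)/(2·2) ≡ 10/4. 4⁻¹ ≡ 3 (mod 11), so λ ≡ 10·3 ≡ 8.
  x = λ² - 8 - 8 = 64 - 16 ≡ 4; y = λ·(8 - 4) - 2 ≡ 8. → (4, 8)

(4, 8)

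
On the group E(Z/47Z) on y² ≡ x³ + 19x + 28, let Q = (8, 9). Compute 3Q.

(3, 26)

Repeated addition: build up to 3Q.
2Q: tangent at (8, 9): λ = (3·8² + 19)/(2·9) ≡ 23/18. 18⁻¹ ≡ 34 (mod 47) since 18·34 = 612 ≡ 1, so λ ≡ 23·34 ≡ 30.
  x = λ² - 8 - 8 = 900 - 16 ≡ 38; y = λ·(8 - 38) - 9 ≡ 31. → (38, 31)
3Q: (38, 31) + (8, 9). λ = (9 - 31)/(8 - 38) ≡ 25/17 mod 47. 17⁻¹ ≡ 36 (mod 47), so λ ≡ 7.
  x = λ² - 38 - 8 = 49 - 46 ≡ 3; y = λ·(38 - 3) - 31 ≡ 26. → (3, 26)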